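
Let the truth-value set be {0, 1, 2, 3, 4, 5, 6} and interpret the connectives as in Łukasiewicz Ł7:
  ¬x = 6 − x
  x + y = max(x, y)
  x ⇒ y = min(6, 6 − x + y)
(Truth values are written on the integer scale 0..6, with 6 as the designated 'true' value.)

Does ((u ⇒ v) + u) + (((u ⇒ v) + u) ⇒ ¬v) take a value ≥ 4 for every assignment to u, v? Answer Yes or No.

At u = 3, v = 2, for instance:
u ⇒ v = 3 ⇒ 2 = 5
(u ⇒ v) + u = 5 + 3 = 5
u ⇒ v = 3 ⇒ 2 = 5
(u ⇒ v) + u = 5 + 3 = 5
¬v = ¬2 = 4
((u ⇒ v) + u) ⇒ ¬v = 5 ⇒ 4 = 5
((u ⇒ v) + u) + (((u ⇒ v) + u) ⇒ ¬v) = 5 + 5 = 5
and checking the remaining 48 assignments likewise gives ≥ 4 in every case.

Yes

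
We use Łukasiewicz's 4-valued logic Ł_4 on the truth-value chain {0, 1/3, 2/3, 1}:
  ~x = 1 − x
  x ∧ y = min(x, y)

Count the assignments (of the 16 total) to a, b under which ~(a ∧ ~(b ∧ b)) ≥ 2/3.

a = 0, b = 0 ↦ 1  ≥
a = 0, b = 1/3 ↦ 1  ≥
a = 0, b = 2/3 ↦ 1  ≥
a = 0, b = 1 ↦ 1  ≥
a = 1/3, b = 0 ↦ 2/3  ≥
a = 1/3, b = 1/3 ↦ 2/3  ≥
a = 1/3, b = 2/3 ↦ 2/3  ≥
a = 1/3, b = 1 ↦ 1  ≥
a = 2/3, b = 0 ↦ 1/3  <
a = 2/3, b = 1/3 ↦ 1/3  <
a = 2/3, b = 2/3 ↦ 2/3  ≥
a = 2/3, b = 1 ↦ 1  ≥
a = 1, b = 0 ↦ 0  <
a = 1, b = 1/3 ↦ 1/3  <
a = 1, b = 2/3 ↦ 2/3  ≥
a = 1, b = 1 ↦ 1  ≥
So 12 of the 16 assignments meet the threshold.

12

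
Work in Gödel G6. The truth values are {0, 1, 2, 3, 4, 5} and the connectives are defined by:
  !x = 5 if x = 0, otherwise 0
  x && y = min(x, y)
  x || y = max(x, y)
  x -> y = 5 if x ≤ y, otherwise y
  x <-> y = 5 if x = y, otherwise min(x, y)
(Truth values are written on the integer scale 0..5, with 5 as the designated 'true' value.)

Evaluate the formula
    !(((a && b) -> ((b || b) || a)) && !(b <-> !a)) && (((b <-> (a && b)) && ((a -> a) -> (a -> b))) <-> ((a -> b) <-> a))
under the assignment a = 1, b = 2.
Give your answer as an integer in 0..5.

0

a && b = 1 && 2 = 1
b || b = 2 || 2 = 2
(b || b) || a = 2 || 1 = 2
(a && b) -> ((b || b) || a) = 1 -> 2 = 5
!a = !1 = 0
b <-> !a = 2 <-> 0 = 0
!(b <-> !a) = !0 = 5
((a && b) -> ((b || b) || a)) && !(b <-> !a) = 5 && 5 = 5
!(((a && b) -> ((b || b) || a)) && !(b <-> !a)) = !5 = 0
a && b = 1 && 2 = 1
b <-> (a && b) = 2 <-> 1 = 1
a -> a = 1 -> 1 = 5
a -> b = 1 -> 2 = 5
(a -> a) -> (a -> b) = 5 -> 5 = 5
(b <-> (a && b)) && ((a -> a) -> (a -> b)) = 1 && 5 = 1
a -> b = 1 -> 2 = 5
(a -> b) <-> a = 5 <-> 1 = 1
((b <-> (a && b)) && ((a -> a) -> (a -> b))) <-> ((a -> b) <-> a) = 1 <-> 1 = 5
!(((a && b) -> ((b || b) || a)) && !(b <-> !a)) && (((b <-> (a && b)) && ((a -> a) -> (a -> b))) <-> ((a -> b) <-> a)) = 0 && 5 = 0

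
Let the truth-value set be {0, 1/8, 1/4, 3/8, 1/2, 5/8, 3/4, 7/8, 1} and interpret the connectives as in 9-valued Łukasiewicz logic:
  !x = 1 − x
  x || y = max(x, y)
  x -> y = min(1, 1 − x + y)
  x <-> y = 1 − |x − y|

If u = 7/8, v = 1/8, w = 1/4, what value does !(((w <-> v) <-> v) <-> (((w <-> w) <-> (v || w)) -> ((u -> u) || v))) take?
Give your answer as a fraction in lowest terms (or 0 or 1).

w <-> v = 1/4 <-> 1/8 = 7/8
(w <-> v) <-> v = 7/8 <-> 1/8 = 1/4
w <-> w = 1/4 <-> 1/4 = 1
v || w = 1/8 || 1/4 = 1/4
(w <-> w) <-> (v || w) = 1 <-> 1/4 = 1/4
u -> u = 7/8 -> 7/8 = 1
(u -> u) || v = 1 || 1/8 = 1
((w <-> w) <-> (v || w)) -> ((u -> u) || v) = 1/4 -> 1 = 1
((w <-> v) <-> v) <-> (((w <-> w) <-> (v || w)) -> ((u -> u) || v)) = 1/4 <-> 1 = 1/4
!(((w <-> v) <-> v) <-> (((w <-> w) <-> (v || w)) -> ((u -> u) || v))) = !1/4 = 3/4

3/4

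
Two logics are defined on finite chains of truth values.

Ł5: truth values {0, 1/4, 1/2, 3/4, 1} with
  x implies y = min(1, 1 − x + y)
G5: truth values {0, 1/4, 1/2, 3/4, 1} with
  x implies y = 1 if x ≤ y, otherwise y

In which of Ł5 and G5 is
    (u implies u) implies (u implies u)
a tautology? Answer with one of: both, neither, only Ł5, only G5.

In Ł5: every assignment gives 1 — tautology.
In G5: every assignment gives 1 — tautology.

both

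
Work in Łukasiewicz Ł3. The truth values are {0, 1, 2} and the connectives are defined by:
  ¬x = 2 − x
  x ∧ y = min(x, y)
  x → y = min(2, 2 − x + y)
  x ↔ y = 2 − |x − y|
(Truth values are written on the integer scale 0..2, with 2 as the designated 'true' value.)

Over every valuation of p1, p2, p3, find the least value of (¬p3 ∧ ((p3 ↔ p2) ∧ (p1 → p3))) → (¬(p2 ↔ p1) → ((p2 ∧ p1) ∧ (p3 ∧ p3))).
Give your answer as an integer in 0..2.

Take p1 = 0, p2 = 2, p3 = 1:
¬p3 = ¬1 = 1
p3 ↔ p2 = 1 ↔ 2 = 1
p1 → p3 = 0 → 1 = 2
(p3 ↔ p2) ∧ (p1 → p3) = 1 ∧ 2 = 1
¬p3 ∧ ((p3 ↔ p2) ∧ (p1 → p3)) = 1 ∧ 1 = 1
p2 ↔ p1 = 2 ↔ 0 = 0
¬(p2 ↔ p1) = ¬0 = 2
p2 ∧ p1 = 2 ∧ 0 = 0
p3 ∧ p3 = 1 ∧ 1 = 1
(p2 ∧ p1) ∧ (p3 ∧ p3) = 0 ∧ 1 = 0
¬(p2 ↔ p1) → ((p2 ∧ p1) ∧ (p3 ∧ p3)) = 2 → 0 = 0
(¬p3 ∧ ((p3 ↔ p2) ∧ (p1 → p3))) → (¬(p2 ↔ p1) → ((p2 ∧ p1) ∧ (p3 ∧ p3))) = 1 → 0 = 1
No assignment yields a value below 1, so this is the minimum.

1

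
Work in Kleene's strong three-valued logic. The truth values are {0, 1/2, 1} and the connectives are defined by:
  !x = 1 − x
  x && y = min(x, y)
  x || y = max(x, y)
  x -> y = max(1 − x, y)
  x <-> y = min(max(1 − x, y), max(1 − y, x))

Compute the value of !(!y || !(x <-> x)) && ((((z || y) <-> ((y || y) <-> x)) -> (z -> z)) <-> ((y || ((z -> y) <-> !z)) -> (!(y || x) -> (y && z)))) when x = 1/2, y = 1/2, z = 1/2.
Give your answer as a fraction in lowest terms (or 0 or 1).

!y = !1/2 = 1/2
x <-> x = 1/2 <-> 1/2 = 1/2
!(x <-> x) = !1/2 = 1/2
!y || !(x <-> x) = 1/2 || 1/2 = 1/2
!(!y || !(x <-> x)) = !1/2 = 1/2
z || y = 1/2 || 1/2 = 1/2
y || y = 1/2 || 1/2 = 1/2
(y || y) <-> x = 1/2 <-> 1/2 = 1/2
(z || y) <-> ((y || y) <-> x) = 1/2 <-> 1/2 = 1/2
z -> z = 1/2 -> 1/2 = 1/2
((z || y) <-> ((y || y) <-> x)) -> (z -> z) = 1/2 -> 1/2 = 1/2
z -> y = 1/2 -> 1/2 = 1/2
!z = !1/2 = 1/2
(z -> y) <-> !z = 1/2 <-> 1/2 = 1/2
y || ((z -> y) <-> !z) = 1/2 || 1/2 = 1/2
y || x = 1/2 || 1/2 = 1/2
!(y || x) = !1/2 = 1/2
y && z = 1/2 && 1/2 = 1/2
!(y || x) -> (y && z) = 1/2 -> 1/2 = 1/2
(y || ((z -> y) <-> !z)) -> (!(y || x) -> (y && z)) = 1/2 -> 1/2 = 1/2
(((z || y) <-> ((y || y) <-> x)) -> (z -> z)) <-> ((y || ((z -> y) <-> !z)) -> (!(y || x) -> (y && z))) = 1/2 <-> 1/2 = 1/2
!(!y || !(x <-> x)) && ((((z || y) <-> ((y || y) <-> x)) -> (z -> z)) <-> ((y || ((z -> y) <-> !z)) -> (!(y || x) -> (y && z)))) = 1/2 && 1/2 = 1/2

1/2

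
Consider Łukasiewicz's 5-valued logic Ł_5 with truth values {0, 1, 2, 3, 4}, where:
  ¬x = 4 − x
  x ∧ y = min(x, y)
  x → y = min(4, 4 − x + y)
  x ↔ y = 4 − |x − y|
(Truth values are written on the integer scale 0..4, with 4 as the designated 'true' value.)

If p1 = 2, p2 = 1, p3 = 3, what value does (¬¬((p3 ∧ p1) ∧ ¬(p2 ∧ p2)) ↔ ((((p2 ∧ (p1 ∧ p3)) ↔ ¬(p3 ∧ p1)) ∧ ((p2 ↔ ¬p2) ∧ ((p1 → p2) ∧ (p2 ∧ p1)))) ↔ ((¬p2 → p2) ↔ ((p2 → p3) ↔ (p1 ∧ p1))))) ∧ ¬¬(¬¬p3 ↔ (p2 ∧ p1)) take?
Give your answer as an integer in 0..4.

p3 ∧ p1 = 3 ∧ 2 = 2
p2 ∧ p2 = 1 ∧ 1 = 1
¬(p2 ∧ p2) = ¬1 = 3
(p3 ∧ p1) ∧ ¬(p2 ∧ p2) = 2 ∧ 3 = 2
¬((p3 ∧ p1) ∧ ¬(p2 ∧ p2)) = ¬2 = 2
¬¬((p3 ∧ p1) ∧ ¬(p2 ∧ p2)) = ¬2 = 2
p1 ∧ p3 = 2 ∧ 3 = 2
p2 ∧ (p1 ∧ p3) = 1 ∧ 2 = 1
p3 ∧ p1 = 3 ∧ 2 = 2
¬(p3 ∧ p1) = ¬2 = 2
(p2 ∧ (p1 ∧ p3)) ↔ ¬(p3 ∧ p1) = 1 ↔ 2 = 3
¬p2 = ¬1 = 3
p2 ↔ ¬p2 = 1 ↔ 3 = 2
p1 → p2 = 2 → 1 = 3
p2 ∧ p1 = 1 ∧ 2 = 1
(p1 → p2) ∧ (p2 ∧ p1) = 3 ∧ 1 = 1
(p2 ↔ ¬p2) ∧ ((p1 → p2) ∧ (p2 ∧ p1)) = 2 ∧ 1 = 1
((p2 ∧ (p1 ∧ p3)) ↔ ¬(p3 ∧ p1)) ∧ ((p2 ↔ ¬p2) ∧ ((p1 → p2) ∧ (p2 ∧ p1))) = 3 ∧ 1 = 1
¬p2 = ¬1 = 3
¬p2 → p2 = 3 → 1 = 2
p2 → p3 = 1 → 3 = 4
p1 ∧ p1 = 2 ∧ 2 = 2
(p2 → p3) ↔ (p1 ∧ p1) = 4 ↔ 2 = 2
(¬p2 → p2) ↔ ((p2 → p3) ↔ (p1 ∧ p1)) = 2 ↔ 2 = 4
(((p2 ∧ (p1 ∧ p3)) ↔ ¬(p3 ∧ p1)) ∧ ((p2 ↔ ¬p2) ∧ ((p1 → p2) ∧ (p2 ∧ p1)))) ↔ ((¬p2 → p2) ↔ ((p2 → p3) ↔ (p1 ∧ p1))) = 1 ↔ 4 = 1
¬¬((p3 ∧ p1) ∧ ¬(p2 ∧ p2)) ↔ ((((p2 ∧ (p1 ∧ p3)) ↔ ¬(p3 ∧ p1)) ∧ ((p2 ↔ ¬p2) ∧ ((p1 → p2) ∧ (p2 ∧ p1)))) ↔ ((¬p2 → p2) ↔ ((p2 → p3) ↔ (p1 ∧ p1)))) = 2 ↔ 1 = 3
¬p3 = ¬3 = 1
¬¬p3 = ¬1 = 3
p2 ∧ p1 = 1 ∧ 2 = 1
¬¬p3 ↔ (p2 ∧ p1) = 3 ↔ 1 = 2
¬(¬¬p3 ↔ (p2 ∧ p1)) = ¬2 = 2
¬¬(¬¬p3 ↔ (p2 ∧ p1)) = ¬2 = 2
(¬¬((p3 ∧ p1) ∧ ¬(p2 ∧ p2)) ↔ ((((p2 ∧ (p1 ∧ p3)) ↔ ¬(p3 ∧ p1)) ∧ ((p2 ↔ ¬p2) ∧ ((p1 → p2) ∧ (p2 ∧ p1)))) ↔ ((¬p2 → p2) ↔ ((p2 → p3) ↔ (p1 ∧ p1))))) ∧ ¬¬(¬¬p3 ↔ (p2 ∧ p1)) = 3 ∧ 2 = 2

2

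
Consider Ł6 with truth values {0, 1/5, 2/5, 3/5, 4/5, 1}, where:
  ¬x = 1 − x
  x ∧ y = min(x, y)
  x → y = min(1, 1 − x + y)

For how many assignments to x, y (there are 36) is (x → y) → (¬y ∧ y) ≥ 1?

3

value 1: 3 assignments (counts)
value 4/5: 4 assignments
value 3/5: 4 assignments
value 2/5: 10 assignments
value 1/5: 8 assignments
value 0: 7 assignments
So 3 of the 36 assignments meet the threshold.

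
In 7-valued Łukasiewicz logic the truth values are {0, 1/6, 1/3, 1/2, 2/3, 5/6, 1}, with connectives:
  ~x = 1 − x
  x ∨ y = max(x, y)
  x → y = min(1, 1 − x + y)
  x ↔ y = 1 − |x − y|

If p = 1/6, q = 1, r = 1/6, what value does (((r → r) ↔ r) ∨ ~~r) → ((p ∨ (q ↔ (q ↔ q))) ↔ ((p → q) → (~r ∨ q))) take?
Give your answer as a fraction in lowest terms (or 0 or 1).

r → r = 1/6 → 1/6 = 1
(r → r) ↔ r = 1 ↔ 1/6 = 1/6
~r = ~1/6 = 5/6
~~r = ~5/6 = 1/6
((r → r) ↔ r) ∨ ~~r = 1/6 ∨ 1/6 = 1/6
q ↔ q = 1 ↔ 1 = 1
q ↔ (q ↔ q) = 1 ↔ 1 = 1
p ∨ (q ↔ (q ↔ q)) = 1/6 ∨ 1 = 1
p → q = 1/6 → 1 = 1
~r = ~1/6 = 5/6
~r ∨ q = 5/6 ∨ 1 = 1
(p → q) → (~r ∨ q) = 1 → 1 = 1
(p ∨ (q ↔ (q ↔ q))) ↔ ((p → q) → (~r ∨ q)) = 1 ↔ 1 = 1
(((r → r) ↔ r) ∨ ~~r) → ((p ∨ (q ↔ (q ↔ q))) ↔ ((p → q) → (~r ∨ q))) = 1/6 → 1 = 1

1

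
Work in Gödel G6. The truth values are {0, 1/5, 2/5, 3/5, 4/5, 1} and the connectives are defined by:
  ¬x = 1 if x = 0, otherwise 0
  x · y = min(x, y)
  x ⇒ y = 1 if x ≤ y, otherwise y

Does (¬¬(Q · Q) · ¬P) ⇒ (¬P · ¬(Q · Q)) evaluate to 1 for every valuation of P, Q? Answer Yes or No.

Counterexample: take P = 0, Q = 1/5.
Q · Q = 1/5 · 1/5 = 1/5
¬(Q · Q) = ¬1/5 = 0
¬¬(Q · Q) = ¬0 = 1
¬P = ¬0 = 1
¬¬(Q · Q) · ¬P = 1 · 1 = 1
¬P = ¬0 = 1
Q · Q = 1/5 · 1/5 = 1/5
¬(Q · Q) = ¬1/5 = 0
¬P · ¬(Q · Q) = 1 · 0 = 0
(¬¬(Q · Q) · ¬P) ⇒ (¬P · ¬(Q · Q)) = 1 ⇒ 0 = 0
This gives 0 ≠ 1.

No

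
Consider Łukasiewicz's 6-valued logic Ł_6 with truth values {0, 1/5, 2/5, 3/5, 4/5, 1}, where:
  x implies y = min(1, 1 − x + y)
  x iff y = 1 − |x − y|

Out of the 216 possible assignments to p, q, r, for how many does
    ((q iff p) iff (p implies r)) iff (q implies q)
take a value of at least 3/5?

value 1: 42 assignments (counts)
value 4/5: 68 assignments (counts)
value 3/5: 48 assignments (counts)
value 2/5: 32 assignments
value 1/5: 18 assignments
value 0: 8 assignments
So 158 of the 216 assignments meet the threshold.

158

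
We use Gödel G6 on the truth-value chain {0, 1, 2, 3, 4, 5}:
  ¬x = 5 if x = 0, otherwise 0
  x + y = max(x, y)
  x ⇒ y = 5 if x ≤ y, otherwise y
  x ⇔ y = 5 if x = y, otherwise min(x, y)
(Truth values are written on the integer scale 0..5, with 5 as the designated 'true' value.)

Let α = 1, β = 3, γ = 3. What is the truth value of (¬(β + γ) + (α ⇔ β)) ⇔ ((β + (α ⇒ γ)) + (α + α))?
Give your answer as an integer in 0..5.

1

β + γ = 3 + 3 = 3
¬(β + γ) = ¬3 = 0
α ⇔ β = 1 ⇔ 3 = 1
¬(β + γ) + (α ⇔ β) = 0 + 1 = 1
α ⇒ γ = 1 ⇒ 3 = 5
β + (α ⇒ γ) = 3 + 5 = 5
α + α = 1 + 1 = 1
(β + (α ⇒ γ)) + (α + α) = 5 + 1 = 5
(¬(β + γ) + (α ⇔ β)) ⇔ ((β + (α ⇒ γ)) + (α + α)) = 1 ⇔ 5 = 1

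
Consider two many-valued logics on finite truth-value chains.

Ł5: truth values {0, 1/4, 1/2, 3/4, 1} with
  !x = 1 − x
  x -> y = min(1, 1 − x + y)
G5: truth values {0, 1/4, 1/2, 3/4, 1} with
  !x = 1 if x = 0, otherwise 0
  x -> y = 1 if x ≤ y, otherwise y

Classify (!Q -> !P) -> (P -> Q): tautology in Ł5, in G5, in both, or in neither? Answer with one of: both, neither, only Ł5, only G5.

only Ł5

In Ł5: every assignment gives 1 — tautology.
In G5: at P = 1/2, Q = 1/4 the value is 1/4 — not a tautology.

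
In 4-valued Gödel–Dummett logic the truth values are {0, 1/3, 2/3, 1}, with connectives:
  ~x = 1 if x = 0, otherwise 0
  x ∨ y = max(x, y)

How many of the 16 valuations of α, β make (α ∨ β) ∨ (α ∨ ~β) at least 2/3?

α = 0, β = 0 ↦ 1  ≥
α = 0, β = 1/3 ↦ 1/3  <
α = 0, β = 2/3 ↦ 2/3  ≥
α = 0, β = 1 ↦ 1  ≥
α = 1/3, β = 0 ↦ 1  ≥
α = 1/3, β = 1/3 ↦ 1/3  <
α = 1/3, β = 2/3 ↦ 2/3  ≥
α = 1/3, β = 1 ↦ 1  ≥
α = 2/3, β = 0 ↦ 1  ≥
α = 2/3, β = 1/3 ↦ 2/3  ≥
α = 2/3, β = 2/3 ↦ 2/3  ≥
α = 2/3, β = 1 ↦ 1  ≥
α = 1, β = 0 ↦ 1  ≥
α = 1, β = 1/3 ↦ 1  ≥
α = 1, β = 2/3 ↦ 1  ≥
α = 1, β = 1 ↦ 1  ≥
So 14 of the 16 assignments meet the threshold.

14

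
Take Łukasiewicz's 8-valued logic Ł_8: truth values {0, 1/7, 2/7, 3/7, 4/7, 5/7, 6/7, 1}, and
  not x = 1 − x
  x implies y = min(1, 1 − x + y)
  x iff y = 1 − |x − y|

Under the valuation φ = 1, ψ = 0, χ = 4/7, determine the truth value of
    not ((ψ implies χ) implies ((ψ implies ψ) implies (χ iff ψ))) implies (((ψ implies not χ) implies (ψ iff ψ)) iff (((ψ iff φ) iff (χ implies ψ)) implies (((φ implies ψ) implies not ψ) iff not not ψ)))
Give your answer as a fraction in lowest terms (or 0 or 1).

ψ implies χ = 0 implies 4/7 = 1
ψ implies ψ = 0 implies 0 = 1
χ iff ψ = 4/7 iff 0 = 3/7
(ψ implies ψ) implies (χ iff ψ) = 1 implies 3/7 = 3/7
(ψ implies χ) implies ((ψ implies ψ) implies (χ iff ψ)) = 1 implies 3/7 = 3/7
not ((ψ implies χ) implies ((ψ implies ψ) implies (χ iff ψ))) = not 3/7 = 4/7
not χ = not 4/7 = 3/7
ψ implies not χ = 0 implies 3/7 = 1
ψ iff ψ = 0 iff 0 = 1
(ψ implies not χ) implies (ψ iff ψ) = 1 implies 1 = 1
ψ iff φ = 0 iff 1 = 0
χ implies ψ = 4/7 implies 0 = 3/7
(ψ iff φ) iff (χ implies ψ) = 0 iff 3/7 = 4/7
φ implies ψ = 1 implies 0 = 0
not ψ = not 0 = 1
(φ implies ψ) implies not ψ = 0 implies 1 = 1
not ψ = not 0 = 1
not not ψ = not 1 = 0
((φ implies ψ) implies not ψ) iff not not ψ = 1 iff 0 = 0
((ψ iff φ) iff (χ implies ψ)) implies (((φ implies ψ) implies not ψ) iff not not ψ) = 4/7 implies 0 = 3/7
((ψ implies not χ) implies (ψ iff ψ)) iff (((ψ iff φ) iff (χ implies ψ)) implies (((φ implies ψ) implies not ψ) iff not not ψ)) = 1 iff 3/7 = 3/7
not ((ψ implies χ) implies ((ψ implies ψ) implies (χ iff ψ))) implies (((ψ implies not χ) implies (ψ iff ψ)) iff (((ψ iff φ) iff (χ implies ψ)) implies (((φ implies ψ) implies not ψ) iff not not ψ))) = 4/7 implies 3/7 = 6/7

6/7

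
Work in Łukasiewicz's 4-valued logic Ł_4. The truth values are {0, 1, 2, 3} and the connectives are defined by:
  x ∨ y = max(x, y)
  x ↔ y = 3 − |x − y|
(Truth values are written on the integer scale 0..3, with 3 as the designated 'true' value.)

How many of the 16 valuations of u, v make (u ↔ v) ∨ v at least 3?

u = 0, v = 0 ↦ 3  ≥
u = 0, v = 1 ↦ 2  <
u = 0, v = 2 ↦ 2  <
u = 0, v = 3 ↦ 3  ≥
u = 1, v = 0 ↦ 2  <
u = 1, v = 1 ↦ 3  ≥
u = 1, v = 2 ↦ 2  <
u = 1, v = 3 ↦ 3  ≥
u = 2, v = 0 ↦ 1  <
u = 2, v = 1 ↦ 2  <
u = 2, v = 2 ↦ 3  ≥
u = 2, v = 3 ↦ 3  ≥
u = 3, v = 0 ↦ 0  <
u = 3, v = 1 ↦ 1  <
u = 3, v = 2 ↦ 2  <
u = 3, v = 3 ↦ 3  ≥
So 7 of the 16 assignments meet the threshold.

7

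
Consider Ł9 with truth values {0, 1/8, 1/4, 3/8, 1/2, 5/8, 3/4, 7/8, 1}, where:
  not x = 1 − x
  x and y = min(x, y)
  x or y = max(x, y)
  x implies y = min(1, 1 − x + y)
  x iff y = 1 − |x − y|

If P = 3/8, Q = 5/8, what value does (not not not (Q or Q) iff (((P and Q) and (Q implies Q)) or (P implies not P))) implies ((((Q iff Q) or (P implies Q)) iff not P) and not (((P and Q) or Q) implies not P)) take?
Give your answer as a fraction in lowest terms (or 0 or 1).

5/8

Q or Q = 5/8 or 5/8 = 5/8
not (Q or Q) = not 5/8 = 3/8
not not (Q or Q) = not 3/8 = 5/8
not not not (Q or Q) = not 5/8 = 3/8
P and Q = 3/8 and 5/8 = 3/8
Q implies Q = 5/8 implies 5/8 = 1
(P and Q) and (Q implies Q) = 3/8 and 1 = 3/8
not P = not 3/8 = 5/8
P implies not P = 3/8 implies 5/8 = 1
((P and Q) and (Q implies Q)) or (P implies not P) = 3/8 or 1 = 1
not not not (Q or Q) iff (((P and Q) and (Q implies Q)) or (P implies not P)) = 3/8 iff 1 = 3/8
Q iff Q = 5/8 iff 5/8 = 1
P implies Q = 3/8 implies 5/8 = 1
(Q iff Q) or (P implies Q) = 1 or 1 = 1
not P = not 3/8 = 5/8
((Q iff Q) or (P implies Q)) iff not P = 1 iff 5/8 = 5/8
P and Q = 3/8 and 5/8 = 3/8
(P and Q) or Q = 3/8 or 5/8 = 5/8
not P = not 3/8 = 5/8
((P and Q) or Q) implies not P = 5/8 implies 5/8 = 1
not (((P and Q) or Q) implies not P) = not 1 = 0
(((Q iff Q) or (P implies Q)) iff not P) and not (((P and Q) or Q) implies not P) = 5/8 and 0 = 0
(not not not (Q or Q) iff (((P and Q) and (Q implies Q)) or (P implies not P))) implies ((((Q iff Q) or (P implies Q)) iff not P) and not (((P and Q) or Q) implies not P)) = 3/8 implies 0 = 5/8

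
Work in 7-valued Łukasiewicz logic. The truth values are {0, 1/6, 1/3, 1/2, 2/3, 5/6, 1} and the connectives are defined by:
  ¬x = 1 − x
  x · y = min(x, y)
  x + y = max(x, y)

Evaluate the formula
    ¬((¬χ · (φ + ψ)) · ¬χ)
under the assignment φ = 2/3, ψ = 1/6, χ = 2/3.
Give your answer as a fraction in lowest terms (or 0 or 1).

¬χ = ¬2/3 = 1/3
φ + ψ = 2/3 + 1/6 = 2/3
¬χ · (φ + ψ) = 1/3 · 2/3 = 1/3
¬χ = ¬2/3 = 1/3
(¬χ · (φ + ψ)) · ¬χ = 1/3 · 1/3 = 1/3
¬((¬χ · (φ + ψ)) · ¬χ) = ¬1/3 = 2/3

2/3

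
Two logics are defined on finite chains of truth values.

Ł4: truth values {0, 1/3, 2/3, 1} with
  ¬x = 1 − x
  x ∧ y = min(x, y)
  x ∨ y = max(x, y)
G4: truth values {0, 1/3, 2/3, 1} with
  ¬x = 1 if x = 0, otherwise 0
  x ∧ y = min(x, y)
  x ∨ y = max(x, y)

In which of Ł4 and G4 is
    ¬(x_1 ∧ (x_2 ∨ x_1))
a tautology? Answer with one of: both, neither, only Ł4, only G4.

In Ł4: at x_1 = 1/3, x_2 = 0 the value is 2/3 — not a tautology.
In G4: at x_1 = 1/3, x_2 = 0 the value is 0 — not a tautology.

neither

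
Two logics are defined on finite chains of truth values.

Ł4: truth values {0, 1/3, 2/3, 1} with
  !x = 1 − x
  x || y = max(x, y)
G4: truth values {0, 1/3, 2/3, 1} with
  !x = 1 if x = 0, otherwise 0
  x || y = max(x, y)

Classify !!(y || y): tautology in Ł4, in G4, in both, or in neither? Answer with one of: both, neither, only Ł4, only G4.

neither

In Ł4: at y = 0 the value is 0 — not a tautology.
In G4: at y = 0 the value is 0 — not a tautology.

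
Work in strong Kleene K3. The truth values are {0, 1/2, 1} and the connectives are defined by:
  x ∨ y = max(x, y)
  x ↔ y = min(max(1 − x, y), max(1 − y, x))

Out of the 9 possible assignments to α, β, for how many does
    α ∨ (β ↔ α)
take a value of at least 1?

4

α = 0, β = 0 ↦ 1  ≥
α = 0, β = 1/2 ↦ 1/2  <
α = 0, β = 1 ↦ 0  <
α = 1/2, β = 0 ↦ 1/2  <
α = 1/2, β = 1/2 ↦ 1/2  <
α = 1/2, β = 1 ↦ 1/2  <
α = 1, β = 0 ↦ 1  ≥
α = 1, β = 1/2 ↦ 1  ≥
α = 1, β = 1 ↦ 1  ≥
So 4 of the 9 assignments meet the threshold.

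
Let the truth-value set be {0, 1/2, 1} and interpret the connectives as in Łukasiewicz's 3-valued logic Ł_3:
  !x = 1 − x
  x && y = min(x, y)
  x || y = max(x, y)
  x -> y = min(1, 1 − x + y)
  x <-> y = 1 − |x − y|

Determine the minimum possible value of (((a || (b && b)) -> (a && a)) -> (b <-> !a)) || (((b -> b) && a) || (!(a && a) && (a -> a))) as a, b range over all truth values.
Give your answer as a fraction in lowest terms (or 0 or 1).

Take a = 1/2, b = 0:
b && b = 0 && 0 = 0
a || (b && b) = 1/2 || 0 = 1/2
a && a = 1/2 && 1/2 = 1/2
(a || (b && b)) -> (a && a) = 1/2 -> 1/2 = 1
!a = !1/2 = 1/2
b <-> !a = 0 <-> 1/2 = 1/2
((a || (b && b)) -> (a && a)) -> (b <-> !a) = 1 -> 1/2 = 1/2
b -> b = 0 -> 0 = 1
(b -> b) && a = 1 && 1/2 = 1/2
a && a = 1/2 && 1/2 = 1/2
!(a && a) = !1/2 = 1/2
a -> a = 1/2 -> 1/2 = 1
!(a && a) && (a -> a) = 1/2 && 1 = 1/2
((b -> b) && a) || (!(a && a) && (a -> a)) = 1/2 || 1/2 = 1/2
(((a || (b && b)) -> (a && a)) -> (b <-> !a)) || (((b -> b) && a) || (!(a && a) && (a -> a))) = 1/2 || 1/2 = 1/2
No assignment yields a value below 1/2, so this is the minimum.

1/2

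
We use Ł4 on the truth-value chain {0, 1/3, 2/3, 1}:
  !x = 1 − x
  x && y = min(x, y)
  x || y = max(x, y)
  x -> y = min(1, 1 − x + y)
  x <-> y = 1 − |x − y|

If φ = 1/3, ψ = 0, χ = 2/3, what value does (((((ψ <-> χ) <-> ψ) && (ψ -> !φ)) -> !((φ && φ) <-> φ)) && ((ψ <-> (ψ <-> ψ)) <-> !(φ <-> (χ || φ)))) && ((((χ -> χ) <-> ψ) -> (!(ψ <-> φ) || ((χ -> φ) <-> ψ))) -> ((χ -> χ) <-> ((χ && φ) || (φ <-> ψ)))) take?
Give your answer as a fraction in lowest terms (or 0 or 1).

ψ <-> χ = 0 <-> 2/3 = 1/3
(ψ <-> χ) <-> ψ = 1/3 <-> 0 = 2/3
!φ = !1/3 = 2/3
ψ -> !φ = 0 -> 2/3 = 1
((ψ <-> χ) <-> ψ) && (ψ -> !φ) = 2/3 && 1 = 2/3
φ && φ = 1/3 && 1/3 = 1/3
(φ && φ) <-> φ = 1/3 <-> 1/3 = 1
!((φ && φ) <-> φ) = !1 = 0
(((ψ <-> χ) <-> ψ) && (ψ -> !φ)) -> !((φ && φ) <-> φ) = 2/3 -> 0 = 1/3
ψ <-> ψ = 0 <-> 0 = 1
ψ <-> (ψ <-> ψ) = 0 <-> 1 = 0
χ || φ = 2/3 || 1/3 = 2/3
φ <-> (χ || φ) = 1/3 <-> 2/3 = 2/3
!(φ <-> (χ || φ)) = !2/3 = 1/3
(ψ <-> (ψ <-> ψ)) <-> !(φ <-> (χ || φ)) = 0 <-> 1/3 = 2/3
((((ψ <-> χ) <-> ψ) && (ψ -> !φ)) -> !((φ && φ) <-> φ)) && ((ψ <-> (ψ <-> ψ)) <-> !(φ <-> (χ || φ))) = 1/3 && 2/3 = 1/3
χ -> χ = 2/3 -> 2/3 = 1
(χ -> χ) <-> ψ = 1 <-> 0 = 0
ψ <-> φ = 0 <-> 1/3 = 2/3
!(ψ <-> φ) = !2/3 = 1/3
χ -> φ = 2/3 -> 1/3 = 2/3
(χ -> φ) <-> ψ = 2/3 <-> 0 = 1/3
!(ψ <-> φ) || ((χ -> φ) <-> ψ) = 1/3 || 1/3 = 1/3
((χ -> χ) <-> ψ) -> (!(ψ <-> φ) || ((χ -> φ) <-> ψ)) = 0 -> 1/3 = 1
χ -> χ = 2/3 -> 2/3 = 1
χ && φ = 2/3 && 1/3 = 1/3
φ <-> ψ = 1/3 <-> 0 = 2/3
(χ && φ) || (φ <-> ψ) = 1/3 || 2/3 = 2/3
(χ -> χ) <-> ((χ && φ) || (φ <-> ψ)) = 1 <-> 2/3 = 2/3
(((χ -> χ) <-> ψ) -> (!(ψ <-> φ) || ((χ -> φ) <-> ψ))) -> ((χ -> χ) <-> ((χ && φ) || (φ <-> ψ))) = 1 -> 2/3 = 2/3
(((((ψ <-> χ) <-> ψ) && (ψ -> !φ)) -> !((φ && φ) <-> φ)) && ((ψ <-> (ψ <-> ψ)) <-> !(φ <-> (χ || φ)))) && ((((χ -> χ) <-> ψ) -> (!(ψ <-> φ) || ((χ -> φ) <-> ψ))) -> ((χ -> χ) <-> ((χ && φ) || (φ <-> ψ)))) = 1/3 && 2/3 = 1/3

1/3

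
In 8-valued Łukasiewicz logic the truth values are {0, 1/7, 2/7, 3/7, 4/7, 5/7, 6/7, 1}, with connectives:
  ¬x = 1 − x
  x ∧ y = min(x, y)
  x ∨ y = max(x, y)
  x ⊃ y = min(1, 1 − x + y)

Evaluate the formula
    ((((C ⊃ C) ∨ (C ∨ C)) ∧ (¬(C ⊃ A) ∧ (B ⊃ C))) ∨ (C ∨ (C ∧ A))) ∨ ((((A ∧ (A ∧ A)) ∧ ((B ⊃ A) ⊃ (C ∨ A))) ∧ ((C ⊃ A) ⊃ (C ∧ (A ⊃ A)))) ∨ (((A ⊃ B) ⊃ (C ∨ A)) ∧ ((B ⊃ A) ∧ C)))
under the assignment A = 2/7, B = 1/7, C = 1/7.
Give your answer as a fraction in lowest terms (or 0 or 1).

1/7

C ⊃ C = 1/7 ⊃ 1/7 = 1
C ∨ C = 1/7 ∨ 1/7 = 1/7
(C ⊃ C) ∨ (C ∨ C) = 1 ∨ 1/7 = 1
C ⊃ A = 1/7 ⊃ 2/7 = 1
¬(C ⊃ A) = ¬1 = 0
B ⊃ C = 1/7 ⊃ 1/7 = 1
¬(C ⊃ A) ∧ (B ⊃ C) = 0 ∧ 1 = 0
((C ⊃ C) ∨ (C ∨ C)) ∧ (¬(C ⊃ A) ∧ (B ⊃ C)) = 1 ∧ 0 = 0
C ∧ A = 1/7 ∧ 2/7 = 1/7
C ∨ (C ∧ A) = 1/7 ∨ 1/7 = 1/7
(((C ⊃ C) ∨ (C ∨ C)) ∧ (¬(C ⊃ A) ∧ (B ⊃ C))) ∨ (C ∨ (C ∧ A)) = 0 ∨ 1/7 = 1/7
A ∧ A = 2/7 ∧ 2/7 = 2/7
A ∧ (A ∧ A) = 2/7 ∧ 2/7 = 2/7
B ⊃ A = 1/7 ⊃ 2/7 = 1
C ∨ A = 1/7 ∨ 2/7 = 2/7
(B ⊃ A) ⊃ (C ∨ A) = 1 ⊃ 2/7 = 2/7
(A ∧ (A ∧ A)) ∧ ((B ⊃ A) ⊃ (C ∨ A)) = 2/7 ∧ 2/7 = 2/7
C ⊃ A = 1/7 ⊃ 2/7 = 1
A ⊃ A = 2/7 ⊃ 2/7 = 1
C ∧ (A ⊃ A) = 1/7 ∧ 1 = 1/7
(C ⊃ A) ⊃ (C ∧ (A ⊃ A)) = 1 ⊃ 1/7 = 1/7
((A ∧ (A ∧ A)) ∧ ((B ⊃ A) ⊃ (C ∨ A))) ∧ ((C ⊃ A) ⊃ (C ∧ (A ⊃ A))) = 2/7 ∧ 1/7 = 1/7
A ⊃ B = 2/7 ⊃ 1/7 = 6/7
C ∨ A = 1/7 ∨ 2/7 = 2/7
(A ⊃ B) ⊃ (C ∨ A) = 6/7 ⊃ 2/7 = 3/7
B ⊃ A = 1/7 ⊃ 2/7 = 1
(B ⊃ A) ∧ C = 1 ∧ 1/7 = 1/7
((A ⊃ B) ⊃ (C ∨ A)) ∧ ((B ⊃ A) ∧ C) = 3/7 ∧ 1/7 = 1/7
(((A ∧ (A ∧ A)) ∧ ((B ⊃ A) ⊃ (C ∨ A))) ∧ ((C ⊃ A) ⊃ (C ∧ (A ⊃ A)))) ∨ (((A ⊃ B) ⊃ (C ∨ A)) ∧ ((B ⊃ A) ∧ C)) = 1/7 ∨ 1/7 = 1/7
((((C ⊃ C) ∨ (C ∨ C)) ∧ (¬(C ⊃ A) ∧ (B ⊃ C))) ∨ (C ∨ (C ∧ A))) ∨ ((((A ∧ (A ∧ A)) ∧ ((B ⊃ A) ⊃ (C ∨ A))) ∧ ((C ⊃ A) ⊃ (C ∧ (A ⊃ A)))) ∨ (((A ⊃ B) ⊃ (C ∨ A)) ∧ ((B ⊃ A) ∧ C))) = 1/7 ∨ 1/7 = 1/7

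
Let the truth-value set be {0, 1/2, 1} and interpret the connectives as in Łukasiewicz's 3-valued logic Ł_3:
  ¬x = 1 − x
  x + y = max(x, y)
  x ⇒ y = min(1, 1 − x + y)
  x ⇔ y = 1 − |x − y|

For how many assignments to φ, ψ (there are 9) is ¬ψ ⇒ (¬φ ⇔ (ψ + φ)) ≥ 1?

6

φ = 0, ψ = 0 ↦ 0  <
φ = 0, ψ = 1/2 ↦ 1  ≥
φ = 0, ψ = 1 ↦ 1  ≥
φ = 1/2, ψ = 0 ↦ 1  ≥
φ = 1/2, ψ = 1/2 ↦ 1  ≥
φ = 1/2, ψ = 1 ↦ 1  ≥
φ = 1, ψ = 0 ↦ 0  <
φ = 1, ψ = 1/2 ↦ 1/2  <
φ = 1, ψ = 1 ↦ 1  ≥
So 6 of the 9 assignments meet the threshold.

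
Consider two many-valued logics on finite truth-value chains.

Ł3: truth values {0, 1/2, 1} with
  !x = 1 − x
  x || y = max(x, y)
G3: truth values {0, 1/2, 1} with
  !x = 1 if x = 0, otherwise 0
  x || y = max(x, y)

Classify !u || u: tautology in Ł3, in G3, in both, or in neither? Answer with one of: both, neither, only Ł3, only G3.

neither

In Ł3: at u = 1/2 the value is 1/2 — not a tautology.
In G3: at u = 1/2 the value is 1/2 — not a tautology.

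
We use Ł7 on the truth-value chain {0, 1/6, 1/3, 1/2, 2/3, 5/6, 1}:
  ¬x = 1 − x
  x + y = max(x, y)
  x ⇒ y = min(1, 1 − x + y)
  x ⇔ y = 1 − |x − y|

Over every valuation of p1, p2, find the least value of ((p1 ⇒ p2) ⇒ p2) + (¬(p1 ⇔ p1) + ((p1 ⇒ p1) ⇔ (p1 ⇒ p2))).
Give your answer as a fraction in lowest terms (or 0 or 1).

Take p1 = 1/2, p2 = 0:
p1 ⇒ p2 = 1/2 ⇒ 0 = 1/2
(p1 ⇒ p2) ⇒ p2 = 1/2 ⇒ 0 = 1/2
p1 ⇔ p1 = 1/2 ⇔ 1/2 = 1
¬(p1 ⇔ p1) = ¬1 = 0
p1 ⇒ p1 = 1/2 ⇒ 1/2 = 1
p1 ⇒ p2 = 1/2 ⇒ 0 = 1/2
(p1 ⇒ p1) ⇔ (p1 ⇒ p2) = 1 ⇔ 1/2 = 1/2
¬(p1 ⇔ p1) + ((p1 ⇒ p1) ⇔ (p1 ⇒ p2)) = 0 + 1/2 = 1/2
((p1 ⇒ p2) ⇒ p2) + (¬(p1 ⇔ p1) + ((p1 ⇒ p1) ⇔ (p1 ⇒ p2))) = 1/2 + 1/2 = 1/2
No assignment yields a value below 1/2, so this is the minimum.

1/2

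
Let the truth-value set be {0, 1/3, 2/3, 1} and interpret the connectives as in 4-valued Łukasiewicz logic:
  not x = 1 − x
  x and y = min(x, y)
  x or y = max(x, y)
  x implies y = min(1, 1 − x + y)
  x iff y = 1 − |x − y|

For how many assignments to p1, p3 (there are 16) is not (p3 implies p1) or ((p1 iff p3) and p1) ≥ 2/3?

p1 = 0, p3 = 0 ↦ 0  <
p1 = 0, p3 = 1/3 ↦ 1/3  <
p1 = 0, p3 = 2/3 ↦ 2/3  ≥
p1 = 0, p3 = 1 ↦ 1  ≥
p1 = 1/3, p3 = 0 ↦ 1/3  <
p1 = 1/3, p3 = 1/3 ↦ 1/3  <
p1 = 1/3, p3 = 2/3 ↦ 1/3  <
p1 = 1/3, p3 = 1 ↦ 2/3  ≥
p1 = 2/3, p3 = 0 ↦ 1/3  <
p1 = 2/3, p3 = 1/3 ↦ 2/3  ≥
p1 = 2/3, p3 = 2/3 ↦ 2/3  ≥
p1 = 2/3, p3 = 1 ↦ 2/3  ≥
p1 = 1, p3 = 0 ↦ 0  <
p1 = 1, p3 = 1/3 ↦ 1/3  <
p1 = 1, p3 = 2/3 ↦ 2/3  ≥
p1 = 1, p3 = 1 ↦ 1  ≥
So 8 of the 16 assignments meet the threshold.

8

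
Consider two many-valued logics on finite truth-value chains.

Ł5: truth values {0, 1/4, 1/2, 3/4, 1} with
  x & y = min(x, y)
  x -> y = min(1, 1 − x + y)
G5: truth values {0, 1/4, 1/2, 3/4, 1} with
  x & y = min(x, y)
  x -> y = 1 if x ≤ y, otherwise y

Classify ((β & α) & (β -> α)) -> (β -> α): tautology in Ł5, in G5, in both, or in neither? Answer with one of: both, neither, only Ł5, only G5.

In Ł5: every assignment gives 1 — tautology.
In G5: every assignment gives 1 — tautology.

both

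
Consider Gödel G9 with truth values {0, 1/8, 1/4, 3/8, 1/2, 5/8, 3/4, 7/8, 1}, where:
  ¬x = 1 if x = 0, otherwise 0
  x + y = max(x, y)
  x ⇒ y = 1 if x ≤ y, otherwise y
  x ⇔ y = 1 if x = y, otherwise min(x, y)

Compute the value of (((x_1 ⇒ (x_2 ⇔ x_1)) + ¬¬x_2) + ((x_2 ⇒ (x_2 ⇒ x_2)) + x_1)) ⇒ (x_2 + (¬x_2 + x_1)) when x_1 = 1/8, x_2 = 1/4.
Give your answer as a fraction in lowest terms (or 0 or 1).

x_2 ⇔ x_1 = 1/4 ⇔ 1/8 = 1/8
x_1 ⇒ (x_2 ⇔ x_1) = 1/8 ⇒ 1/8 = 1
¬x_2 = ¬1/4 = 0
¬¬x_2 = ¬0 = 1
(x_1 ⇒ (x_2 ⇔ x_1)) + ¬¬x_2 = 1 + 1 = 1
x_2 ⇒ x_2 = 1/4 ⇒ 1/4 = 1
x_2 ⇒ (x_2 ⇒ x_2) = 1/4 ⇒ 1 = 1
(x_2 ⇒ (x_2 ⇒ x_2)) + x_1 = 1 + 1/8 = 1
((x_1 ⇒ (x_2 ⇔ x_1)) + ¬¬x_2) + ((x_2 ⇒ (x_2 ⇒ x_2)) + x_1) = 1 + 1 = 1
¬x_2 = ¬1/4 = 0
¬x_2 + x_1 = 0 + 1/8 = 1/8
x_2 + (¬x_2 + x_1) = 1/4 + 1/8 = 1/4
(((x_1 ⇒ (x_2 ⇔ x_1)) + ¬¬x_2) + ((x_2 ⇒ (x_2 ⇒ x_2)) + x_1)) ⇒ (x_2 + (¬x_2 + x_1)) = 1 ⇒ 1/4 = 1/4

1/4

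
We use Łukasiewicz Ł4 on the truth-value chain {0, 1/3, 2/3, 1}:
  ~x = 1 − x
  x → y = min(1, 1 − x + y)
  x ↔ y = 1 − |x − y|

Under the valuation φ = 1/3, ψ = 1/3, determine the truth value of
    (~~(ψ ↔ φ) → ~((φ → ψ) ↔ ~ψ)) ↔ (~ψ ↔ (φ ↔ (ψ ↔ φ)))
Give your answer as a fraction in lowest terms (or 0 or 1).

ψ ↔ φ = 1/3 ↔ 1/3 = 1
~(ψ ↔ φ) = ~1 = 0
~~(ψ ↔ φ) = ~0 = 1
φ → ψ = 1/3 → 1/3 = 1
~ψ = ~1/3 = 2/3
(φ → ψ) ↔ ~ψ = 1 ↔ 2/3 = 2/3
~((φ → ψ) ↔ ~ψ) = ~2/3 = 1/3
~~(ψ ↔ φ) → ~((φ → ψ) ↔ ~ψ) = 1 → 1/3 = 1/3
~ψ = ~1/3 = 2/3
ψ ↔ φ = 1/3 ↔ 1/3 = 1
φ ↔ (ψ ↔ φ) = 1/3 ↔ 1 = 1/3
~ψ ↔ (φ ↔ (ψ ↔ φ)) = 2/3 ↔ 1/3 = 2/3
(~~(ψ ↔ φ) → ~((φ → ψ) ↔ ~ψ)) ↔ (~ψ ↔ (φ ↔ (ψ ↔ φ))) = 1/3 ↔ 2/3 = 2/3

2/3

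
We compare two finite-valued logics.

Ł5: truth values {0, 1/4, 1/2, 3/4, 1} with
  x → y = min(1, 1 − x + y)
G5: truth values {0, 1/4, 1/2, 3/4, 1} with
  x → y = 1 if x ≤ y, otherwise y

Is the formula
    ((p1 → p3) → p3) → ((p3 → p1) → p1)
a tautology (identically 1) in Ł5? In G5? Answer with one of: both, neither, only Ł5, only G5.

In Ł5: every assignment gives 1 — tautology.
In G5: at p1 = 1/4, p3 = 0 the value is 1/4 — not a tautology.

only Ł5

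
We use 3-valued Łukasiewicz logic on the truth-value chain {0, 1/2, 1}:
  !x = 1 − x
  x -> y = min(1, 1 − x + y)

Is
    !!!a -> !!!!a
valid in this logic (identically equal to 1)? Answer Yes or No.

No

Counterexample: take a = 0.
!a = !0 = 1
!!a = !1 = 0
!!!a = !0 = 1
!!!!a = !1 = 0
!!!a -> !!!!a = 1 -> 0 = 0
This gives 0 ≠ 1.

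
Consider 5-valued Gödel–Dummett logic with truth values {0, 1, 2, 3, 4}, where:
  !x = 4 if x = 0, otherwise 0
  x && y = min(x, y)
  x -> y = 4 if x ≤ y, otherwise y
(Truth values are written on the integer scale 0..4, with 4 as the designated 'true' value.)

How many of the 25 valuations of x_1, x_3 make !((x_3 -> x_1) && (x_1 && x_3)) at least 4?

9

value 4: 9 assignments (counts)
value 0: 16 assignments
So 9 of the 25 assignments meet the threshold.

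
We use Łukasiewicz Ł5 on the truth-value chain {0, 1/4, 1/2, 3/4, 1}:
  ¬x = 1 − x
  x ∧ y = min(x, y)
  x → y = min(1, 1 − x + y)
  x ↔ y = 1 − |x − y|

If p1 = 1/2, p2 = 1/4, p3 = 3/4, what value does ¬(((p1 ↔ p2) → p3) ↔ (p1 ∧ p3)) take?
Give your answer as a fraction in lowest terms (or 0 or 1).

1/2

p1 ↔ p2 = 1/2 ↔ 1/4 = 3/4
(p1 ↔ p2) → p3 = 3/4 → 3/4 = 1
p1 ∧ p3 = 1/2 ∧ 3/4 = 1/2
((p1 ↔ p2) → p3) ↔ (p1 ∧ p3) = 1 ↔ 1/2 = 1/2
¬(((p1 ↔ p2) → p3) ↔ (p1 ∧ p3)) = ¬1/2 = 1/2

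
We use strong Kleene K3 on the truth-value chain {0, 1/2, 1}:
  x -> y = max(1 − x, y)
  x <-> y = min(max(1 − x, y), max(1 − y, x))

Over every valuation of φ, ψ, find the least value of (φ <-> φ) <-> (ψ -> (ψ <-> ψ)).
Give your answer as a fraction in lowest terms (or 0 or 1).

1/2

Take φ = 0, ψ = 1/2:
φ <-> φ = 0 <-> 0 = 1
ψ <-> ψ = 1/2 <-> 1/2 = 1/2
ψ -> (ψ <-> ψ) = 1/2 -> 1/2 = 1/2
(φ <-> φ) <-> (ψ -> (ψ <-> ψ)) = 1 <-> 1/2 = 1/2
No assignment yields a value below 1/2, so this is the minimum.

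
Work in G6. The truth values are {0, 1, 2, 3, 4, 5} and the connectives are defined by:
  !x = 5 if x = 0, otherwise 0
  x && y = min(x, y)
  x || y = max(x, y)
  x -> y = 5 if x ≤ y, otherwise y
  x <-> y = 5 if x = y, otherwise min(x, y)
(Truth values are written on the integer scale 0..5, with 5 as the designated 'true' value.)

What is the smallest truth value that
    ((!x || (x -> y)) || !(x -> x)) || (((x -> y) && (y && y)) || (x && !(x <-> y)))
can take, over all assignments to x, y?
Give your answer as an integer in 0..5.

1

Take x = 1, y = 0:
!x = !1 = 0
x -> y = 1 -> 0 = 0
!x || (x -> y) = 0 || 0 = 0
x -> x = 1 -> 1 = 5
!(x -> x) = !5 = 0
(!x || (x -> y)) || !(x -> x) = 0 || 0 = 0
x -> y = 1 -> 0 = 0
y && y = 0 && 0 = 0
(x -> y) && (y && y) = 0 && 0 = 0
x <-> y = 1 <-> 0 = 0
!(x <-> y) = !0 = 5
x && !(x <-> y) = 1 && 5 = 1
((x -> y) && (y && y)) || (x && !(x <-> y)) = 0 || 1 = 1
((!x || (x -> y)) || !(x -> x)) || (((x -> y) && (y && y)) || (x && !(x <-> y))) = 0 || 1 = 1
No assignment yields a value below 1, so this is the minimum.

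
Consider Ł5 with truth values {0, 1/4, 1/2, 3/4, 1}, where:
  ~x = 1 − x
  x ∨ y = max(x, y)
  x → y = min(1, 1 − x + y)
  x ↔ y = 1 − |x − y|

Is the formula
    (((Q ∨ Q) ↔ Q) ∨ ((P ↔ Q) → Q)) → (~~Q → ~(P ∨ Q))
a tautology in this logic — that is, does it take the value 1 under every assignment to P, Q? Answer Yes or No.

Counterexample: take P = 0, Q = 3/4.
Q ∨ Q = 3/4 ∨ 3/4 = 3/4
(Q ∨ Q) ↔ Q = 3/4 ↔ 3/4 = 1
P ↔ Q = 0 ↔ 3/4 = 1/4
(P ↔ Q) → Q = 1/4 → 3/4 = 1
((Q ∨ Q) ↔ Q) ∨ ((P ↔ Q) → Q) = 1 ∨ 1 = 1
~Q = ~3/4 = 1/4
~~Q = ~1/4 = 3/4
P ∨ Q = 0 ∨ 3/4 = 3/4
~(P ∨ Q) = ~3/4 = 1/4
~~Q → ~(P ∨ Q) = 3/4 → 1/4 = 1/2
(((Q ∨ Q) ↔ Q) ∨ ((P ↔ Q) → Q)) → (~~Q → ~(P ∨ Q)) = 1 → 1/2 = 1/2
This gives 1/2 ≠ 1.

No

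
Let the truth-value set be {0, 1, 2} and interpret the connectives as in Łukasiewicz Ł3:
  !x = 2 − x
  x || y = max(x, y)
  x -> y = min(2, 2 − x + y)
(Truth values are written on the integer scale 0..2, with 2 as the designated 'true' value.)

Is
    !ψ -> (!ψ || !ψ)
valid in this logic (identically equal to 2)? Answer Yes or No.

ψ = 0 ↦ 2
ψ = 1 ↦ 2
ψ = 2 ↦ 2
Every assignment gives a value ≥ 2.

Yes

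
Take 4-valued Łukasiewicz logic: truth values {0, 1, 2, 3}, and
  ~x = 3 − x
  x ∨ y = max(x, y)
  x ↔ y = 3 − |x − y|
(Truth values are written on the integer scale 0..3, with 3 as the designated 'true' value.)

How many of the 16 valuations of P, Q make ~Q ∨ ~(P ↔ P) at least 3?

P = 0, Q = 0 ↦ 3  ≥
P = 0, Q = 1 ↦ 2  <
P = 0, Q = 2 ↦ 1  <
P = 0, Q = 3 ↦ 0  <
P = 1, Q = 0 ↦ 3  ≥
P = 1, Q = 1 ↦ 2  <
P = 1, Q = 2 ↦ 1  <
P = 1, Q = 3 ↦ 0  <
P = 2, Q = 0 ↦ 3  ≥
P = 2, Q = 1 ↦ 2  <
P = 2, Q = 2 ↦ 1  <
P = 2, Q = 3 ↦ 0  <
P = 3, Q = 0 ↦ 3  ≥
P = 3, Q = 1 ↦ 2  <
P = 3, Q = 2 ↦ 1  <
P = 3, Q = 3 ↦ 0  <
So 4 of the 16 assignments meet the threshold.

4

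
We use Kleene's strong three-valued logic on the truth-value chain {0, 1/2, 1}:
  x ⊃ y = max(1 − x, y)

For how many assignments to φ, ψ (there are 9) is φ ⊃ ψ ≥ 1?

5

φ = 0, ψ = 0 ↦ 1  ≥
φ = 0, ψ = 1/2 ↦ 1  ≥
φ = 0, ψ = 1 ↦ 1  ≥
φ = 1/2, ψ = 0 ↦ 1/2  <
φ = 1/2, ψ = 1/2 ↦ 1/2  <
φ = 1/2, ψ = 1 ↦ 1  ≥
φ = 1, ψ = 0 ↦ 0  <
φ = 1, ψ = 1/2 ↦ 1/2  <
φ = 1, ψ = 1 ↦ 1  ≥
So 5 of the 9 assignments meet the threshold.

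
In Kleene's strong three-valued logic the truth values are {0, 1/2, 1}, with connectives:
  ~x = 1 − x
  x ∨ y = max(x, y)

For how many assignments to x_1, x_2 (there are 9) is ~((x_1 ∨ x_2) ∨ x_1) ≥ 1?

1

x_1 = 0, x_2 = 0 ↦ 1  ≥
x_1 = 0, x_2 = 1/2 ↦ 1/2  <
x_1 = 0, x_2 = 1 ↦ 0  <
x_1 = 1/2, x_2 = 0 ↦ 1/2  <
x_1 = 1/2, x_2 = 1/2 ↦ 1/2  <
x_1 = 1/2, x_2 = 1 ↦ 0  <
x_1 = 1, x_2 = 0 ↦ 0  <
x_1 = 1, x_2 = 1/2 ↦ 0  <
x_1 = 1, x_2 = 1 ↦ 0  <
So 1 of the 9 assignments meets the threshold.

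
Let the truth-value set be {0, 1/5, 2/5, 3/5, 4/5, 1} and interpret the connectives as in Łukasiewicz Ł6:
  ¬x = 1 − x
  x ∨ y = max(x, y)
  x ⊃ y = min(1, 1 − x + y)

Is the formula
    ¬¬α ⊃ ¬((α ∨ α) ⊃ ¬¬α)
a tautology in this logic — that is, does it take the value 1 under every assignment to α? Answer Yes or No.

Counterexample: take α = 1/5.
¬α = ¬1/5 = 4/5
¬¬α = ¬4/5 = 1/5
α ∨ α = 1/5 ∨ 1/5 = 1/5
(α ∨ α) ⊃ ¬¬α = 1/5 ⊃ 1/5 = 1
¬((α ∨ α) ⊃ ¬¬α) = ¬1 = 0
¬¬α ⊃ ¬((α ∨ α) ⊃ ¬¬α) = 1/5 ⊃ 0 = 4/5
This gives 4/5 ≠ 1.

No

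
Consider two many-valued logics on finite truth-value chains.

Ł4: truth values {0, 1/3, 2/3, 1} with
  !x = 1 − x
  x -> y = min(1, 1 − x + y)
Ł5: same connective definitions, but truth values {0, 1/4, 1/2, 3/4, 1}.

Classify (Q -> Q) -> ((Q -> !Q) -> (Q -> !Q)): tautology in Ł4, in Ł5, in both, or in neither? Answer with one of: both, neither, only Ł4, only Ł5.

In Ł4: every assignment gives 1 — tautology.
In Ł5: every assignment gives 1 — tautology.

both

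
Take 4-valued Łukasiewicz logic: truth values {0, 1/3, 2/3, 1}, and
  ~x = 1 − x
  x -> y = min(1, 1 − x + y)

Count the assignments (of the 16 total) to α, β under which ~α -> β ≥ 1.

10

α = 0, β = 0 ↦ 0  <
α = 0, β = 1/3 ↦ 1/3  <
α = 0, β = 2/3 ↦ 2/3  <
α = 0, β = 1 ↦ 1  ≥
α = 1/3, β = 0 ↦ 1/3  <
α = 1/3, β = 1/3 ↦ 2/3  <
α = 1/3, β = 2/3 ↦ 1  ≥
α = 1/3, β = 1 ↦ 1  ≥
α = 2/3, β = 0 ↦ 2/3  <
α = 2/3, β = 1/3 ↦ 1  ≥
α = 2/3, β = 2/3 ↦ 1  ≥
α = 2/3, β = 1 ↦ 1  ≥
α = 1, β = 0 ↦ 1  ≥
α = 1, β = 1/3 ↦ 1  ≥
α = 1, β = 2/3 ↦ 1  ≥
α = 1, β = 1 ↦ 1  ≥
So 10 of the 16 assignments meet the threshold.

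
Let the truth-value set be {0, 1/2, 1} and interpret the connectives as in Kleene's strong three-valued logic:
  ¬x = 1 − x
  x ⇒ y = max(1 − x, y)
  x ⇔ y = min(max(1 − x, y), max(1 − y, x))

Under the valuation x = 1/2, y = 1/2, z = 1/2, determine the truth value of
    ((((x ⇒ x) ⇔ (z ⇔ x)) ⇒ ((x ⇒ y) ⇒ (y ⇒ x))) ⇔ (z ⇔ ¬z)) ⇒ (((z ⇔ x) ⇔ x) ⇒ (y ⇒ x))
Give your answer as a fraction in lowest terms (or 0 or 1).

x ⇒ x = 1/2 ⇒ 1/2 = 1/2
z ⇔ x = 1/2 ⇔ 1/2 = 1/2
(x ⇒ x) ⇔ (z ⇔ x) = 1/2 ⇔ 1/2 = 1/2
x ⇒ y = 1/2 ⇒ 1/2 = 1/2
y ⇒ x = 1/2 ⇒ 1/2 = 1/2
(x ⇒ y) ⇒ (y ⇒ x) = 1/2 ⇒ 1/2 = 1/2
((x ⇒ x) ⇔ (z ⇔ x)) ⇒ ((x ⇒ y) ⇒ (y ⇒ x)) = 1/2 ⇒ 1/2 = 1/2
¬z = ¬1/2 = 1/2
z ⇔ ¬z = 1/2 ⇔ 1/2 = 1/2
(((x ⇒ x) ⇔ (z ⇔ x)) ⇒ ((x ⇒ y) ⇒ (y ⇒ x))) ⇔ (z ⇔ ¬z) = 1/2 ⇔ 1/2 = 1/2
z ⇔ x = 1/2 ⇔ 1/2 = 1/2
(z ⇔ x) ⇔ x = 1/2 ⇔ 1/2 = 1/2
y ⇒ x = 1/2 ⇒ 1/2 = 1/2
((z ⇔ x) ⇔ x) ⇒ (y ⇒ x) = 1/2 ⇒ 1/2 = 1/2
((((x ⇒ x) ⇔ (z ⇔ x)) ⇒ ((x ⇒ y) ⇒ (y ⇒ x))) ⇔ (z ⇔ ¬z)) ⇒ (((z ⇔ x) ⇔ x) ⇒ (y ⇒ x)) = 1/2 ⇒ 1/2 = 1/2

1/2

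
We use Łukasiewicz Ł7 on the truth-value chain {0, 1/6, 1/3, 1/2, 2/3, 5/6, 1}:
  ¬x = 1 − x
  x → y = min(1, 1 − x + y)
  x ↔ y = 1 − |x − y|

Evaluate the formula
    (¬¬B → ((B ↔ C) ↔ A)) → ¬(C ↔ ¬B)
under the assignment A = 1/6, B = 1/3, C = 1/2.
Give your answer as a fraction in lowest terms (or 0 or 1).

1/6

¬B = ¬1/3 = 2/3
¬¬B = ¬2/3 = 1/3
B ↔ C = 1/3 ↔ 1/2 = 5/6
(B ↔ C) ↔ A = 5/6 ↔ 1/6 = 1/3
¬¬B → ((B ↔ C) ↔ A) = 1/3 → 1/3 = 1
¬B = ¬1/3 = 2/3
C ↔ ¬B = 1/2 ↔ 2/3 = 5/6
¬(C ↔ ¬B) = ¬5/6 = 1/6
(¬¬B → ((B ↔ C) ↔ A)) → ¬(C ↔ ¬B) = 1 → 1/6 = 1/6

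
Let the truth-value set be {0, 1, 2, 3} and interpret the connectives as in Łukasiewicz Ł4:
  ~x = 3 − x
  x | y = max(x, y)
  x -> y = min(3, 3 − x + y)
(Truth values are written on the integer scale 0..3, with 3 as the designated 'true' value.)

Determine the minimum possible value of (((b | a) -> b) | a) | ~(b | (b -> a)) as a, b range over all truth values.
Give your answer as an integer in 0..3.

Take a = 1, b = 0:
b | a = 0 | 1 = 1
(b | a) -> b = 1 -> 0 = 2
((b | a) -> b) | a = 2 | 1 = 2
b -> a = 0 -> 1 = 3
b | (b -> a) = 0 | 3 = 3
~(b | (b -> a)) = ~3 = 0
(((b | a) -> b) | a) | ~(b | (b -> a)) = 2 | 0 = 2
No assignment yields a value below 2, so this is the minimum.

2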